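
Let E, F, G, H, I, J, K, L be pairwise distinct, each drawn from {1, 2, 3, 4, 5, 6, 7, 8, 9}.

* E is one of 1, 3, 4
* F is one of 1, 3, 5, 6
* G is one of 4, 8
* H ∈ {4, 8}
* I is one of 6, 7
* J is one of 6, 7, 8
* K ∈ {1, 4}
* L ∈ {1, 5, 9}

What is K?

1

The 8 variables together cover exactly {1, 3, 4, 5, 6, 7, 8, 9} — 8 values for 8 variables — and 9 appears only in L's list, so L = 9.
The 7 still-open variables draw from only 7 values {1, 3, 4, 5, 6, 7, 8}, so each is used; only F can be 5, hence F = 5.
The 6 still-open variables together cover exactly {1, 3, 4, 6, 7, 8} — 6 values for 6 variables — and 3 appears only in E's list, so E = 3.
Among the 5 still-open variables, 1 fits only K (and all 5 values in {1, 4, 6, 7, 8} must be used), so K = 1.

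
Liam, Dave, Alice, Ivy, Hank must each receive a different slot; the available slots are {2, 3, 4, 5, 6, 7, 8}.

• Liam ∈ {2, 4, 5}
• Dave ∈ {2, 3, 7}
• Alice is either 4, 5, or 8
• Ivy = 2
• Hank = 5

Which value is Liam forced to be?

Ivy must be 2 (only option left). Remove 2 from Liam, Dave.
Hank has just one choice, so Hank = 5. So Liam, Alice can't be 5.
So Liam = 4.

4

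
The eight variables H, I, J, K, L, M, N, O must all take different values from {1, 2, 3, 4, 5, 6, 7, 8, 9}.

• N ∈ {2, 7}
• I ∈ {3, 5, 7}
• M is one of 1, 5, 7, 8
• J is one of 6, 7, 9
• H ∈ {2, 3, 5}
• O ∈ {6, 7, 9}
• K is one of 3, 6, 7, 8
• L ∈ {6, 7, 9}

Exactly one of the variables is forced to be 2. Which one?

N

Among the 8 variables, 1 fits only M (and all 8 values in {1, 2, 3, 5, 6, 7, 8, 9} must be used), so M = 1.
Among the 7 still-open variables, 8 fits only K (and all 7 values in {2, 3, 5, 6, 7, 8, 9} must be used), so K = 8.
The 3 variables J, L, O are confined to {6, 7, 9}, which locks those values in; drop them from I, N.
So 2 goes to N.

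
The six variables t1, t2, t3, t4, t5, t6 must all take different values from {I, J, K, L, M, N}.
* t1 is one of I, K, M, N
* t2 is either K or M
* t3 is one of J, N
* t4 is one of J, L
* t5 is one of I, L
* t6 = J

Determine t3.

t6 must be J (only option left). Eliminate J elsewhere: t3, t4.
So t3 = N.

N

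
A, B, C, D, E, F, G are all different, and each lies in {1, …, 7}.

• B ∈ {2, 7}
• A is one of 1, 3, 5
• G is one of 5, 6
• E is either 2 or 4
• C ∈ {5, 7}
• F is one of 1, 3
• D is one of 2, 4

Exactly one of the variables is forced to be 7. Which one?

Among the 7 variables, 6 fits only G (and all 7 values in {1, 2, 3, 4, 5, 6, 7} must be used), so G = 6.
D and E share exactly the 2 values {2, 4}; by pigeonhole those values go to them, so strike 2, 4 from B.
So 7 goes to B.

B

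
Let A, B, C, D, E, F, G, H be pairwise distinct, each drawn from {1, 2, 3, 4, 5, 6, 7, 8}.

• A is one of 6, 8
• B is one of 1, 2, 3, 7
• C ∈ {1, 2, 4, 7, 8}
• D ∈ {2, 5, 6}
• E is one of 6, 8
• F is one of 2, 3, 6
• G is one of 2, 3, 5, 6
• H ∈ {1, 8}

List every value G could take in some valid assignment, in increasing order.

2, 3, 5

Among the 8 variables, 4 fits only C (and all 8 values in {1, 2, 3, 4, 5, 6, 7, 8} must be used), so C = 4.
Among the 7 still-open variables, 7 fits only B (and all 7 values in {1, 2, 3, 5, 6, 7, 8} must be used), so B = 7.
The 6 still-open variables draw from only 6 values {1, 2, 3, 5, 6, 8}, so each is used; only H can be 1, hence H = 1.
The 2 variables A and E are confined to {6, 8}, which locks those values in; drop them from D, F, G.
No further eliminations apply; G can still be any of 2, 3, 5.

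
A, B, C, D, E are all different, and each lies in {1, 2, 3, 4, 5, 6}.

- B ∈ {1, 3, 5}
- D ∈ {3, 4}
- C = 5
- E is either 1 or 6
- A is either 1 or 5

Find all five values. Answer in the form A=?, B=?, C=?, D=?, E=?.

C must be 5 (only option left). Remove 5 from A, B.
A must be 1 (only option left). Strike 1 from B, E.
B must be 3 (only option left). Strike 3 from D.
D's domain is down to {4}, so D = 4.
E has just one choice, so E = 6.

A=1, B=3, C=5, D=4, E=6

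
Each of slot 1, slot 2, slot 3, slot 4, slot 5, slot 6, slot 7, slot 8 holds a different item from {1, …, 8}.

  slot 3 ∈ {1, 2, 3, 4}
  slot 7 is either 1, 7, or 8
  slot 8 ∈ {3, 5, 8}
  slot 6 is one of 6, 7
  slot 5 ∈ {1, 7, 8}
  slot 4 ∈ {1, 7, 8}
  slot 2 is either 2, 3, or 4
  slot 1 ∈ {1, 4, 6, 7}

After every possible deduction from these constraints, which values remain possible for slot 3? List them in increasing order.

The 8 variables together cover exactly {1, 2, 3, 4, 5, 6, 7, 8} — 8 values for 8 variables — and 5 appears only in slot 8's list, so slot 8 = 5.
The 3 variables slot 4, slot 5, slot 7 are confined to {1, 7, 8}, which locks those values in; drop them from slot 1, slot 3, slot 6.
slot 6's domain is down to {6}, so slot 6 = 6. Remove 6 from slot 1.
slot 1 has just one choice, so slot 1 = 4. So slot 2, slot 3 can't be 4.
No further eliminations apply; slot 3 can still be any of 2, 3.

2, 3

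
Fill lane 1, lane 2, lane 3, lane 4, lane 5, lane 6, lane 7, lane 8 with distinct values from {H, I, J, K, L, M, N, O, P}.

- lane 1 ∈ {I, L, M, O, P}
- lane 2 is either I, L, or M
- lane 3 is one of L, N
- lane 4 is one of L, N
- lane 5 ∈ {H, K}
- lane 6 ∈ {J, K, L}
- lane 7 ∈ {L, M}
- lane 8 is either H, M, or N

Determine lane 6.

J

lane 3 and lane 4 between them cover only {L, N} — a naked pair. Remove those values from lane 1, lane 2, lane 6, lane 7, lane 8.
lane 7's domain is down to {M}, so lane 7 = M. So lane 1, lane 2, lane 8 can't be M.
lane 8's domain is down to {H}, so lane 8 = H. Remove H from lane 5.
That leaves lane 2 = I. Remove I from lane 1.
lane 5 must be K (only option left). Remove K from lane 6.
So lane 6 = J.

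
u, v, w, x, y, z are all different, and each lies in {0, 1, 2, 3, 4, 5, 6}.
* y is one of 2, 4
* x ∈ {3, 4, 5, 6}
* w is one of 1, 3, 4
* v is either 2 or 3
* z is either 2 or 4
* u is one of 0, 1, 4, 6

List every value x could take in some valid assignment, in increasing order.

y and z share exactly the 2 values {2, 4}; by pigeonhole those values go to them, so strike 2, 4 from u, v, w, x.
v must be 3 (only option left). Eliminate 3 elsewhere: w, x.
w's domain is down to {1}, so w = 1. So u can't be 1.
No further eliminations apply; x can still be any of 5, 6.

5, 6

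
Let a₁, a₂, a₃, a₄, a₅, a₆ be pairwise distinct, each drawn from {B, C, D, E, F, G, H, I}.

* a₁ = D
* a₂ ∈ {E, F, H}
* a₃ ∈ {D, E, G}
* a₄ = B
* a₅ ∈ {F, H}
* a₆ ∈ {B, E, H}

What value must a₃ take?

a₁'s domain is down to {D}, so a₁ = D. Eliminate D elsewhere: a₃.
That leaves a₄ = B. Remove B from a₆.
Among the 4 still-open variables, G fits only a₃ (and all 4 values in {E, F, G, H} must be used), so a₃ = G.

G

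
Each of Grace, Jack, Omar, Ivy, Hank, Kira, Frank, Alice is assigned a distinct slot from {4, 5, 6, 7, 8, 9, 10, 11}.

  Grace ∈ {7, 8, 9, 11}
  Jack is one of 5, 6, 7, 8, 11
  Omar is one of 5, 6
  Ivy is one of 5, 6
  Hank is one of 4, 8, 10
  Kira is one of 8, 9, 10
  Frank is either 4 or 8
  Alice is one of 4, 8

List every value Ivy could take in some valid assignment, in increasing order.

5, 6

Omar and Ivy between them cover only {5, 6} — a naked pair. Remove those values from Jack.
Frank and Alice between them cover only {4, 8} — a naked pair. Remove those values from Grace, Jack, Hank, Kira.
Hank has just one choice, so Hank = 10. Remove 10 from Kira.
Kira has just one choice, so Kira = 9. Remove 9 from Grace.
No further eliminations apply; Ivy can still be any of 5, 6.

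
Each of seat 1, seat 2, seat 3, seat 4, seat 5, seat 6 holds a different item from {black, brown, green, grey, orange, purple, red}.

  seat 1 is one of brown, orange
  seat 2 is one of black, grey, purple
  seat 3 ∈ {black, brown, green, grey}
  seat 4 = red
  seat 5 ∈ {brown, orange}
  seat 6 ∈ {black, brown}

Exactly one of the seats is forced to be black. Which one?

seat 6

seat 4 has just one choice, so seat 4 = red.
seat 1 and seat 5 share exactly the 2 values {brown, orange}; by pigeonhole those values go to them, so strike brown, orange from seat 3, seat 6.
So black goes to seat 6.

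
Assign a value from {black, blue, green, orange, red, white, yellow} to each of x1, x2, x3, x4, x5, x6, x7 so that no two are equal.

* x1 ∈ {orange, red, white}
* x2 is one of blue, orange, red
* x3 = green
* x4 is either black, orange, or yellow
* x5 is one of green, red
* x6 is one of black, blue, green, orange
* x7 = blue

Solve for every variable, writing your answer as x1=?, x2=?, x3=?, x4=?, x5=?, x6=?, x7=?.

x1=white, x2=orange, x3=green, x4=yellow, x5=red, x6=black, x7=blue

x3's domain is down to {green}, so x3 = green. Remove green from x5, x6.
x5 must be red (only option left). Eliminate red elsewhere: x1, x2.
x7 has just one choice, so x7 = blue. Eliminate blue elsewhere: x2, x6.
That leaves x2 = orange. Eliminate orange elsewhere: x1, x4, x6.
x6 has just one choice, so x6 = black. Eliminate black elsewhere: x4.
x1's domain is down to {white}, so x1 = white.
That leaves x4 = yellow.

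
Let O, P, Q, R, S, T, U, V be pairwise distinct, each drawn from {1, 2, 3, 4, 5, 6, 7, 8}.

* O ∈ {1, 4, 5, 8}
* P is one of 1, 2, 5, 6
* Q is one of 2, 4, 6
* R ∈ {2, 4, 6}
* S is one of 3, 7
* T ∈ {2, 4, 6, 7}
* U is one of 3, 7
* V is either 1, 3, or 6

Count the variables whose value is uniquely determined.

3

Among the 8 variables, 8 fits only O (and all 8 values in {1, 2, 3, 4, 5, 6, 7, 8} must be used), so O = 8.
Among the 7 still-open variables, 5 fits only P (and all 7 values in {1, 2, 3, 4, 5, 6, 7} must be used), so P = 5.
The 6 still-open variables together cover exactly {1, 2, 3, 4, 6, 7} — 6 values for 6 variables — and 1 appears only in V's list, so V = 1.
S and U share exactly the 2 values {3, 7}; by pigeonhole those values go to them, so strike 3, 7 from T.
Determined: O=8, P=5, V=1. The other variables each still have more than one consistent value. That makes 3.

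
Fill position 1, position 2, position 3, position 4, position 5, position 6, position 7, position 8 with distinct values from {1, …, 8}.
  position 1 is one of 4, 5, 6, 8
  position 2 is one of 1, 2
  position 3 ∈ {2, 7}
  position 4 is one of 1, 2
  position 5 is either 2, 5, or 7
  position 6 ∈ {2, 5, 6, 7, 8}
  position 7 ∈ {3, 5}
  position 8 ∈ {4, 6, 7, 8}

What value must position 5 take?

Among the 8 variables, 3 fits only position 7 (and all 8 values in {1, 2, 3, 4, 5, 6, 7, 8} must be used), so position 7 = 3.
position 2 and position 4 between them cover only {1, 2} — a naked pair. Remove those values from position 3, position 5, position 6.
position 3 has just one choice, so position 3 = 7. So position 5, position 6, position 8 can't be 7.
So position 5 = 5.

5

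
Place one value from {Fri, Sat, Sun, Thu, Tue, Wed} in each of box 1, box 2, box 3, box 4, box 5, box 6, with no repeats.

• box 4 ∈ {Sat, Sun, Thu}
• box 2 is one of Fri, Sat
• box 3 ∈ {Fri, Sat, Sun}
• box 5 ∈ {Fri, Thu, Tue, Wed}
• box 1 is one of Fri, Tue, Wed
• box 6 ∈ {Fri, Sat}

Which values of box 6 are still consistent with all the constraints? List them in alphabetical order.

Fri, Sat

box 2 and box 6 share exactly the 2 values {Fri, Sat}; by pigeonhole those values go to them, so strike Fri, Sat from box 1, box 3, box 4, box 5.
That leaves box 3 = Sun. So box 4 can't be Sun.
box 4 must be Thu (only option left). So box 5 can't be Thu.
No further eliminations apply; box 6 can still be any of Fri, Sat.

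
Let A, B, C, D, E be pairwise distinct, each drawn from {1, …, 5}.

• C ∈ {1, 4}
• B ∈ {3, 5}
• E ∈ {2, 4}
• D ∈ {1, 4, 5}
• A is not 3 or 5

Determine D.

Among the 5 variables, 3 fits only B (and all 5 values in {1, 2, 3, 4, 5} must be used), so B = 3.
Among the 4 still-open variables, 5 fits only D (and all 4 values in {1, 2, 4, 5} must be used), so D = 5.

5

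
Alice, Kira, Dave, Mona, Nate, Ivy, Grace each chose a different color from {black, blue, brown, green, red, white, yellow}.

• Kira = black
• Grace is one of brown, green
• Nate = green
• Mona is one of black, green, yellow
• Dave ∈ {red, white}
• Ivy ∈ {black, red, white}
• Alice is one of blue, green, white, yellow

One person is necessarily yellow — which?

Kira's domain is down to {black}, so Kira = black. So Mona, Ivy can't be black.
That leaves Nate = green. Strike green from Alice, Mona, Grace.
So yellow goes to Mona.

Mona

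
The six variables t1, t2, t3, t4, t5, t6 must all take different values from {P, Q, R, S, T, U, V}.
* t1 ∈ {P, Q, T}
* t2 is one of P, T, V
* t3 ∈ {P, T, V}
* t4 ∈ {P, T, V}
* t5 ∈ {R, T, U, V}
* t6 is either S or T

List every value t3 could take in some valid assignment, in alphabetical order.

P, T, V

t2, t3, t4 between them cover only {P, T, V} — a naked triple. Remove those values from t1, t5, t6.
That leaves t1 = Q.
t6 has just one choice, so t6 = S.
No further eliminations apply; t3 can still be any of P, T, V.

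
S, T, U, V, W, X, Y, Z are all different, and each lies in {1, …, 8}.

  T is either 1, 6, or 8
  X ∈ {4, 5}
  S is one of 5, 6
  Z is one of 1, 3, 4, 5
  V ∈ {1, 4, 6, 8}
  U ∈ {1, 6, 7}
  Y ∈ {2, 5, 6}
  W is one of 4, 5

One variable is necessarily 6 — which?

S

Among the 8 variables, 2 fits only Y (and all 8 values in {1, 2, 3, 4, 5, 6, 7, 8} must be used), so Y = 2.
The 7 still-open variables together cover exactly {1, 3, 4, 5, 6, 7, 8} — 7 values for 7 variables — and 3 appears only in Z's list, so Z = 3.
The 6 still-open variables draw from only 6 values {1, 4, 5, 6, 7, 8}, so each is used; only U can be 7, hence U = 7.
W and X share exactly the 2 values {4, 5}; by pigeonhole those values go to them, so strike 4, 5 from S, V.
So 6 goes to S.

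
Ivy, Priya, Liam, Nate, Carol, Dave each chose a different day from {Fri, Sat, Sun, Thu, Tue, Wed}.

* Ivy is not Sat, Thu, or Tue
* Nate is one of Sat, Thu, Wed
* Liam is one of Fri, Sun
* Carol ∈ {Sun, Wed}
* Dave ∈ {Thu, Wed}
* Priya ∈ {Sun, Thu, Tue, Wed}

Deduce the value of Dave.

Thu

The 6 variables together cover exactly {Fri, Sat, Sun, Thu, Tue, Wed} — 6 values for 6 variables — and Sat appears only in Nate's list, so Nate = Sat.
The 5 still-open variables draw from only 5 values {Fri, Sun, Thu, Tue, Wed}, so each is used; only Priya can be Tue, hence Priya = Tue.
The 4 still-open variables draw from only 4 values {Fri, Sun, Thu, Wed}, so each is used; only Dave can be Thu, hence Dave = Thu.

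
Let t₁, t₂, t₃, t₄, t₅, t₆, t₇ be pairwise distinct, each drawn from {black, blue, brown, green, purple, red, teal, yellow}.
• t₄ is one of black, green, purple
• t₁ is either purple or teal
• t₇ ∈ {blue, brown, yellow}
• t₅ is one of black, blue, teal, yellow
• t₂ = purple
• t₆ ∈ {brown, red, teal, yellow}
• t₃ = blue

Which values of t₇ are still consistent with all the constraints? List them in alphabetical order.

brown, yellow

t₂ must be purple (only option left). Strike purple from t₁, t₄.
t₃ has just one choice, so t₃ = blue. Strike blue from t₅, t₇.
t₁ has just one choice, so t₁ = teal. So t₅, t₆ can't be teal.
No further eliminations apply; t₇ can still be any of brown, yellow.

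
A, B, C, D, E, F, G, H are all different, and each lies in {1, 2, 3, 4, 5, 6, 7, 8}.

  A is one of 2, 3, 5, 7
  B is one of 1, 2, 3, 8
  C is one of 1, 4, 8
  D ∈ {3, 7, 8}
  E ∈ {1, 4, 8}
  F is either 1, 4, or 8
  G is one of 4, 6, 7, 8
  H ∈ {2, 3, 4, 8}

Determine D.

7

Among the 8 variables, 5 fits only A (and all 8 values in {1, 2, 3, 4, 5, 6, 7, 8} must be used), so A = 5.
The 7 still-open variables together cover exactly {1, 2, 3, 4, 6, 7, 8} — 7 values for 7 variables — and 6 appears only in G's list, so G = 6.
Among the 6 still-open variables, 7 fits only D (and all 6 values in {1, 2, 3, 4, 7, 8} must be used), so D = 7.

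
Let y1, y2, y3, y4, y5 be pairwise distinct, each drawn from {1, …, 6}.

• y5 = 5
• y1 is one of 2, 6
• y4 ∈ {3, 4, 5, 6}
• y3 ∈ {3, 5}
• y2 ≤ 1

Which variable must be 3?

y2 must be 1 (only option left).
y5 must be 5 (only option left). Eliminate 5 elsewhere: y3, y4.
So 3 goes to y3.

y3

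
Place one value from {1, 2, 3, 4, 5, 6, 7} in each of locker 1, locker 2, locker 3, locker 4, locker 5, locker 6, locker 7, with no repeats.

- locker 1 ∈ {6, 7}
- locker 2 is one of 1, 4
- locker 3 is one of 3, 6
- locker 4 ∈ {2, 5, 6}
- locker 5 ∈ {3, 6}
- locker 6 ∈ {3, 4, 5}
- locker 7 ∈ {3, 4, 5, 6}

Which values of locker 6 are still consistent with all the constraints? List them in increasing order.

The 7 variables together cover exactly {1, 2, 3, 4, 5, 6, 7} — 7 values for 7 variables — and 1 appears only in locker 2's list, so locker 2 = 1.
Among the 6 still-open variables, 2 fits only locker 4 (and all 6 values in {2, 3, 4, 5, 6, 7} must be used), so locker 4 = 2.
Among the 5 still-open variables, 7 fits only locker 1 (and all 5 values in {3, 4, 5, 6, 7} must be used), so locker 1 = 7.
The 2 variables locker 3 and locker 5 are confined to {3, 6}, which locks those values in; drop them from locker 6, locker 7.
No further eliminations apply; locker 6 can still be any of 4, 5.

4, 5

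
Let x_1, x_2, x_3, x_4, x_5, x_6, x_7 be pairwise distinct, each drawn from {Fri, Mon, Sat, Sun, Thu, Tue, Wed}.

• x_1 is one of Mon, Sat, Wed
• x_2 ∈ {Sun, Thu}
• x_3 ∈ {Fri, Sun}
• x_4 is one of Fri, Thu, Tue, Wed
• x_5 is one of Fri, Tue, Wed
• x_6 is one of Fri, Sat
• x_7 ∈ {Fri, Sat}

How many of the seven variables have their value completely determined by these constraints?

The 7 variables draw from only 7 values {Fri, Mon, Sat, Sun, Thu, Tue, Wed}, so each is used; only x_1 can be Mon, hence x_1 = Mon.
x_6 and x_7 between them cover only {Fri, Sat} — a naked pair. Remove those values from x_3, x_4, x_5.
That leaves x_3 = Sun. Remove Sun from x_2.
That leaves x_2 = Thu. Remove Thu from x_4.
Determined: x_1=Mon, x_2=Thu, x_3=Sun. The other variables each still have more than one consistent value. That makes 3.

3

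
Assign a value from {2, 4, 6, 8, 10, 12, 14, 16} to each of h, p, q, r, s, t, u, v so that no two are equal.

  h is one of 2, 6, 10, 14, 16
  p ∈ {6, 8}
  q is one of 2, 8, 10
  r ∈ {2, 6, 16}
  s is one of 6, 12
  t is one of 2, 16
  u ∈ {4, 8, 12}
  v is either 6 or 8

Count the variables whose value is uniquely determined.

4

The 8 variables together cover exactly {2, 4, 6, 8, 10, 12, 14, 16} — 8 values for 8 variables — and 4 appears only in u's list, so u = 4.
Among the 7 still-open variables, 12 fits only s (and all 7 values in {2, 6, 8, 10, 12, 14, 16} must be used), so s = 12.
Among the 6 still-open variables, 14 fits only h (and all 6 values in {2, 6, 8, 10, 14, 16} must be used), so h = 14.
Among the 5 still-open variables, 10 fits only q (and all 5 values in {2, 6, 8, 10, 16} must be used), so q = 10.
p and v between them cover only {6, 8} — a naked pair. Remove those values from r.
Determined: h=14, q=10, s=12, u=4. The other variables each still have more than one consistent value. That makes 4.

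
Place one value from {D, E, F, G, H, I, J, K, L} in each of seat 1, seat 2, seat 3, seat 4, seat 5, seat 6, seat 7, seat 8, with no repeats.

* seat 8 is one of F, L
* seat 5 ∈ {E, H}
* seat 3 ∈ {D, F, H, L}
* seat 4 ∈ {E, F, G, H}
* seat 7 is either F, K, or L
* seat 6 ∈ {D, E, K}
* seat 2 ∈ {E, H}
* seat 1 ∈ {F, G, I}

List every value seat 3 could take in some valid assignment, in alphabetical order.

D, F, L

The 8 variables draw from only 8 values {D, E, F, G, H, I, K, L}, so each is used; only seat 1 can be I, hence seat 1 = I.
The 7 still-open variables draw from only 7 values {D, E, F, G, H, K, L}, so each is used; only seat 4 can be G, hence seat 4 = G.
seat 2 and seat 5 between them cover only {E, H} — a naked pair. Remove those values from seat 3, seat 6.
No further eliminations apply; seat 3 can still be any of D, F, L.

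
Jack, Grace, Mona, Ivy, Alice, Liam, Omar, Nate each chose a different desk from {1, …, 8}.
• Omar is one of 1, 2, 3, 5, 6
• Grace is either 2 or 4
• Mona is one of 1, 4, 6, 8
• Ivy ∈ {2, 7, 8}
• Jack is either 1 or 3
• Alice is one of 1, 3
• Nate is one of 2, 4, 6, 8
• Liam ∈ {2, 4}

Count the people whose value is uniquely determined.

2

The 8 variables together cover exactly {1, 2, 3, 4, 5, 6, 7, 8} — 8 values for 8 variables — and 5 appears only in Omar's list, so Omar = 5.
The 7 still-open variables together cover exactly {1, 2, 3, 4, 6, 7, 8} — 7 values for 7 variables — and 7 appears only in Ivy's list, so Ivy = 7.
Jack and Alice between them cover only {1, 3} — a naked pair. Remove those values from Mona.
The 2 variables Grace and Liam are confined to {2, 4}, which locks those values in; drop them from Mona, Nate.
Determined: Ivy=7, Omar=5. The other people each still have more than one consistent value. That makes 2.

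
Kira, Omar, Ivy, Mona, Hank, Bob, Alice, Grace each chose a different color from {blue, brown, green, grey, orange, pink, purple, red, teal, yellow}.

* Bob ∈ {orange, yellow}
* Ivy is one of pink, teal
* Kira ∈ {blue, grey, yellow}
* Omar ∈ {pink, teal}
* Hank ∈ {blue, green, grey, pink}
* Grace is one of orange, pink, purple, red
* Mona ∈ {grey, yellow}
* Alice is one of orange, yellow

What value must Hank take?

green

Omar and Ivy between them cover only {pink, teal} — a naked pair. Remove those values from Hank, Grace.
Bob and Alice share exactly the 2 values {orange, yellow}; by pigeonhole those values go to them, so strike orange, yellow from Kira, Mona, Grace.
That leaves Mona = grey. So Kira, Hank can't be grey.
Kira's domain is down to {blue}, so Kira = blue. Eliminate blue elsewhere: Hank.
So Hank = green.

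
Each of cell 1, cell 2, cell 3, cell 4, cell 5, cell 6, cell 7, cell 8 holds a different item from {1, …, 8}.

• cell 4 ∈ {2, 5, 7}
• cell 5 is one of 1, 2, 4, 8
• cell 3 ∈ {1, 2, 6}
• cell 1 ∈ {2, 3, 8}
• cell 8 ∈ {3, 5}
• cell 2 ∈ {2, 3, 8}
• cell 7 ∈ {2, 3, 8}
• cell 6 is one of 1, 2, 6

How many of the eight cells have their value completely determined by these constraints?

3

The 8 variables together cover exactly {1, 2, 3, 4, 5, 6, 7, 8} — 8 values for 8 variables — and 4 appears only in cell 5's list, so cell 5 = 4.
The 7 still-open variables together cover exactly {1, 2, 3, 5, 6, 7, 8} — 7 values for 7 variables — and 7 appears only in cell 4's list, so cell 4 = 7.
The 6 still-open variables together cover exactly {1, 2, 3, 5, 6, 8} — 6 values for 6 variables — and 5 appears only in cell 8's list, so cell 8 = 5.
cell 1, cell 2, cell 7 between them cover only {2, 3, 8} — a naked triple. Remove those values from cell 3, cell 6.
Determined: cell 4=7, cell 5=4, cell 8=5. The other cells each still have more than one consistent value. That makes 3.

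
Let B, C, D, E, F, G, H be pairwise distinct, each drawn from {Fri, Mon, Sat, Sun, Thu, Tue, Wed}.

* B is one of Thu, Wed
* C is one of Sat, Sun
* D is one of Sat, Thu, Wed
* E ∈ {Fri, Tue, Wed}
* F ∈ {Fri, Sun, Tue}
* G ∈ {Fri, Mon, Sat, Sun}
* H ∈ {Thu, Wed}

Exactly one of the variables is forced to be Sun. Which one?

C

The 7 variables draw from only 7 values {Fri, Mon, Sat, Sun, Thu, Tue, Wed}, so each is used; only G can be Mon, hence G = Mon.
B and H share exactly the 2 values {Thu, Wed}; by pigeonhole those values go to them, so strike Thu, Wed from D, E.
D has just one choice, so D = Sat. Strike Sat from C.
So Sun goes to C.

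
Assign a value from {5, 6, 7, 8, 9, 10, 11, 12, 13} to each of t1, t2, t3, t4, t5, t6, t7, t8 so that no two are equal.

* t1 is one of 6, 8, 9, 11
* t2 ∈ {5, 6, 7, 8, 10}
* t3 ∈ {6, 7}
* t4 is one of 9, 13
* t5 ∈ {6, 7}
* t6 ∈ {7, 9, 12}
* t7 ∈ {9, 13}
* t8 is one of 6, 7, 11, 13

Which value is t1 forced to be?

8

The 2 variables t3 and t5 are confined to {6, 7}, which locks those values in; drop them from t1, t2, t6, t8.
t4 and t7 between them cover only {9, 13} — a naked pair. Remove those values from t1, t6, t8.
That leaves t6 = 12.
t8 has just one choice, so t8 = 11. Remove 11 from t1.
So t1 = 8.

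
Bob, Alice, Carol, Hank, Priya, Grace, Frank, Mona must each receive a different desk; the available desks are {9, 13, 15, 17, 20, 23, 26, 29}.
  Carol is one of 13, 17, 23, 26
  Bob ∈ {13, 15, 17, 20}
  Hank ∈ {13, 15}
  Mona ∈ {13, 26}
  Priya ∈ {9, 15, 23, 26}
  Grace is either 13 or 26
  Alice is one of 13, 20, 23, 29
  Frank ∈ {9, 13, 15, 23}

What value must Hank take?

The 8 variables together cover exactly {9, 13, 15, 17, 20, 23, 26, 29} — 8 values for 8 variables — and 29 appears only in Alice's list, so Alice = 29.
Among the 7 still-open variables, 20 fits only Bob (and all 7 values in {9, 13, 15, 17, 20, 23, 26} must be used), so Bob = 20.
The 6 still-open variables draw from only 6 values {9, 13, 15, 17, 23, 26}, so each is used; only Carol can be 17, hence Carol = 17.
Grace and Mona share exactly the 2 values {13, 26}; by pigeonhole those values go to them, so strike 13, 26 from Hank, Priya, Frank.
So Hank = 15.

15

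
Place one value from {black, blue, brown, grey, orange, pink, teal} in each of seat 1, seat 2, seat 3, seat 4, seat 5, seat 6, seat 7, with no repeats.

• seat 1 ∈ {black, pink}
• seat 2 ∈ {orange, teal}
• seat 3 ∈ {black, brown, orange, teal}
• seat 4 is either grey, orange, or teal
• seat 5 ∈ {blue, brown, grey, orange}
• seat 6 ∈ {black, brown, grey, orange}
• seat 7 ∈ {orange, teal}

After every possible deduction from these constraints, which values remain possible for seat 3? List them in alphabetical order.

black, brown

Among the 7 variables, blue fits only seat 5 (and all 7 values in {black, blue, brown, grey, orange, pink, teal} must be used), so seat 5 = blue.
The 6 still-open variables together cover exactly {black, brown, grey, orange, pink, teal} — 6 values for 6 variables — and pink appears only in seat 1's list, so seat 1 = pink.
seat 2 and seat 7 between them cover only {orange, teal} — a naked pair. Remove those values from seat 3, seat 4, seat 6.
That leaves seat 4 = grey. Eliminate grey elsewhere: seat 6.
No further eliminations apply; seat 3 can still be any of black, brown.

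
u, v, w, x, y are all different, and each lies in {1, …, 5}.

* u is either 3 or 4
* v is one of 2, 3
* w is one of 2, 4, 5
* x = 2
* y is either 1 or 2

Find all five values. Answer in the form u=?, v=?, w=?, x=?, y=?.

x's domain is down to {2}, so x = 2. So v, w, y can't be 2.
That leaves y = 1.
v's domain is down to {3}, so v = 3. So u can't be 3.
u has just one choice, so u = 4. Eliminate 4 elsewhere: w.
w must be 5 (only option left).

u=4, v=3, w=5, x=2, y=1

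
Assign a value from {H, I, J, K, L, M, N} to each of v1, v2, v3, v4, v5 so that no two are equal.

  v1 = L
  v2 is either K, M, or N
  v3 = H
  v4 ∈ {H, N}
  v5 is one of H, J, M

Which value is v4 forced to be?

v1 must be L (only option left).
v3 must be H (only option left). So v4, v5 can't be H.
So v4 = N.

N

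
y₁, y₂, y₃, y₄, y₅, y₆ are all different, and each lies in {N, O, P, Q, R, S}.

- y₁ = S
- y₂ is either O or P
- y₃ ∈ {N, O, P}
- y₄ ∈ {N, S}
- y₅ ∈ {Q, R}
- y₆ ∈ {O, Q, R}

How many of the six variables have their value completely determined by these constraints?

y₁ must be S (only option left). Strike S from y₄.
That leaves y₄ = N. Remove N from y₃.
y₂ and y₃ between them cover only {O, P} — a naked pair. Remove those values from y₆.
Determined: y₁=S, y₄=N. The other variables each still have more than one consistent value. That makes 2.

2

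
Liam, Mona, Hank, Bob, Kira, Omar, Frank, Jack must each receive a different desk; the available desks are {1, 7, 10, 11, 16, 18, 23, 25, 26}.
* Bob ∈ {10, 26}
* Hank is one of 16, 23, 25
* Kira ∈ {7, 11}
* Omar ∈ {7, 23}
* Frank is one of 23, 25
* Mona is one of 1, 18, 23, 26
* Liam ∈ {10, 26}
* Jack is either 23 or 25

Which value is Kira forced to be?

11

The 2 variables Liam and Bob are confined to {10, 26}, which locks those values in; drop them from Mona.
Frank and Jack between them cover only {23, 25} — a naked pair. Remove those values from Mona, Hank, Omar.
Hank has just one choice, so Hank = 16.
Omar has just one choice, so Omar = 7. Eliminate 7 elsewhere: Kira.
So Kira = 11.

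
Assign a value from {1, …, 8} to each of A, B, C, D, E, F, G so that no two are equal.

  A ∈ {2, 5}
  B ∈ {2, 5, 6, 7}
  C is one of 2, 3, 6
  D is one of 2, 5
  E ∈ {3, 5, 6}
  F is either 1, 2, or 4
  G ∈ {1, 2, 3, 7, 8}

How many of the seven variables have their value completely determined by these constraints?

The 2 variables A and D are confined to {2, 5}, which locks those values in; drop them from B, C, E, F, G.
C and E share exactly the 2 values {3, 6}; by pigeonhole those values go to them, so strike 3, 6 from B, G.
B has just one choice, so B = 7. So G can't be 7.
Determined: B=7. The other variables each still have more than one consistent value. That makes 1.

1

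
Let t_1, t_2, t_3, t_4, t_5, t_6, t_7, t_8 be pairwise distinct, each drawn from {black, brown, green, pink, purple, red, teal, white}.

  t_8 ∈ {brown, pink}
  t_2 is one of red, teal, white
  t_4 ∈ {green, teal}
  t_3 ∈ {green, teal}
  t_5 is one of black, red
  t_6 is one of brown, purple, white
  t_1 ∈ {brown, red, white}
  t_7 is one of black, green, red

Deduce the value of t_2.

white

The 8 variables together cover exactly {black, brown, green, pink, purple, red, teal, white} — 8 values for 8 variables — and pink appears only in t_8's list, so t_8 = pink.
The 7 still-open variables draw from only 7 values {black, brown, green, purple, red, teal, white}, so each is used; only t_6 can be purple, hence t_6 = purple.
Among the 6 still-open variables, brown fits only t_1 (and all 6 values in {black, brown, green, red, teal, white} must be used), so t_1 = brown.
The 5 still-open variables together cover exactly {black, green, red, teal, white} — 5 values for 5 variables — and white appears only in t_2's list, so t_2 = white.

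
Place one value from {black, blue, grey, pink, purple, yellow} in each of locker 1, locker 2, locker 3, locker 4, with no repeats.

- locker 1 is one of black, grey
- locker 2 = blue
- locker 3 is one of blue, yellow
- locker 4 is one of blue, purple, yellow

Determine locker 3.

yellow

locker 2 has just one choice, so locker 2 = blue. Remove blue from locker 3, locker 4.
So locker 3 = yellow.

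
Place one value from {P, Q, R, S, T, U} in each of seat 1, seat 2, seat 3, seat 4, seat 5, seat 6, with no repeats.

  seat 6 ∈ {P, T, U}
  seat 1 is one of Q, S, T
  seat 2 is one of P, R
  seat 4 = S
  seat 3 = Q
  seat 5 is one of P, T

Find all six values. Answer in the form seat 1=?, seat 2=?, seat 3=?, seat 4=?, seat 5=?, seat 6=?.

seat 3 must be Q (only option left). Strike Q from seat 1.
That leaves seat 4 = S. Eliminate S elsewhere: seat 1.
seat 1 has just one choice, so seat 1 = T. Remove T from seat 5, seat 6.
seat 5 must be P (only option left). Remove P from seat 2, seat 6.
seat 6 must be U (only option left).
seat 2 must be R (only option left).

seat 1=T, seat 2=R, seat 3=Q, seat 4=S, seat 5=P, seat 6=U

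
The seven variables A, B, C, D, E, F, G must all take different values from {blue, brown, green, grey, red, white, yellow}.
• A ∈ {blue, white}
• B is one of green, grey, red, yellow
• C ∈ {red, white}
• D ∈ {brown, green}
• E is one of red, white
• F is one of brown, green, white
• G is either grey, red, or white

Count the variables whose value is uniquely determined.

3

The 7 variables draw from only 7 values {blue, brown, green, grey, red, white, yellow}, so each is used; only A can be blue, hence A = blue.
Among the 6 still-open variables, yellow fits only B (and all 6 values in {brown, green, grey, red, white, yellow} must be used), so B = yellow.
Among the 5 still-open variables, grey fits only G (and all 5 values in {brown, green, grey, red, white} must be used), so G = grey.
C and E between them cover only {red, white} — a naked pair. Remove those values from F.
Determined: A=blue, B=yellow, G=grey. The other variables each still have more than one consistent value. That makes 3.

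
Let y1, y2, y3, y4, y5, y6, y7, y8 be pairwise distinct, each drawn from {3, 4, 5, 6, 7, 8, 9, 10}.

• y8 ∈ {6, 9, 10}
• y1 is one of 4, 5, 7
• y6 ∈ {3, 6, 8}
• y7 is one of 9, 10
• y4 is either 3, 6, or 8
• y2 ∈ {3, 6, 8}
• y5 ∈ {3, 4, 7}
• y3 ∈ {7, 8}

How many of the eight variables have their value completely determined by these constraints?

The 8 variables draw from only 8 values {3, 4, 5, 6, 7, 8, 9, 10}, so each is used; only y1 can be 5, hence y1 = 5.
Among the 7 still-open variables, 4 fits only y5 (and all 7 values in {3, 4, 6, 7, 8, 9, 10} must be used), so y5 = 4.
The 6 still-open variables together cover exactly {3, 6, 7, 8, 9, 10} — 6 values for 6 variables — and 7 appears only in y3's list, so y3 = 7.
y2, y4, y6 share exactly the 3 values {3, 6, 8}; by pigeonhole those values go to them, so strike 3, 6, 8 from y8.
Determined: y1=5, y3=7, y5=4. The other variables each still have more than one consistent value. That makes 3.

3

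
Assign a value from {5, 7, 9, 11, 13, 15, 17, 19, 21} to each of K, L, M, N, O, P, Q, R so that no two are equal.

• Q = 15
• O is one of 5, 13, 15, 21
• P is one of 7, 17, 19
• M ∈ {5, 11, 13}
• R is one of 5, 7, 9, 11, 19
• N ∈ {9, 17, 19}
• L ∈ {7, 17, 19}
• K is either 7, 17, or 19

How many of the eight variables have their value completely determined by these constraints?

Q must be 15 (only option left). Strike 15 from O.
K, L, P between them cover only {7, 17, 19} — a naked triple. Remove those values from N, R.
N must be 9 (only option left). Remove 9 from R.
Determined: N=9, Q=15. The other variables each still have more than one consistent value. That makes 2.

2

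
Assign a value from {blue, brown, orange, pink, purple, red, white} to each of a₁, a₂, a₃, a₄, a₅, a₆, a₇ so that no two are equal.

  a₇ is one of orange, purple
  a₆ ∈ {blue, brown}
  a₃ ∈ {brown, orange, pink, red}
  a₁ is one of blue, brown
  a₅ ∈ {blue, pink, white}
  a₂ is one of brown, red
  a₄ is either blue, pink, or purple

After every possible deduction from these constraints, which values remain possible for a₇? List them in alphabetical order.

Among the 7 variables, white fits only a₅ (and all 7 values in {blue, brown, orange, pink, purple, red, white} must be used), so a₅ = white.
The 2 variables a₁ and a₆ are confined to {blue, brown}, which locks those values in; drop them from a₂, a₃, a₄.
That leaves a₂ = red. Eliminate red elsewhere: a₃.
No further eliminations apply; a₇ can still be any of orange, purple.

orange, purple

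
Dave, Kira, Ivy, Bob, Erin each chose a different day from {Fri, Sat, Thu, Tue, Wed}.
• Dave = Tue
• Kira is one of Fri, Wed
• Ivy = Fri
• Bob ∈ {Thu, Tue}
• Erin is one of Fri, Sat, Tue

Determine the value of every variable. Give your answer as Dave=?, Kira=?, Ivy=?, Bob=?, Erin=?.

Dave must be Tue (only option left). Eliminate Tue elsewhere: Bob, Erin.
Ivy must be Fri (only option left). Eliminate Fri elsewhere: Kira, Erin.
That leaves Bob = Thu.
That leaves Erin = Sat.
Kira has just one choice, so Kira = Wed.

Dave=Tue, Kira=Wed, Ivy=Fri, Bob=Thu, Erin=Sat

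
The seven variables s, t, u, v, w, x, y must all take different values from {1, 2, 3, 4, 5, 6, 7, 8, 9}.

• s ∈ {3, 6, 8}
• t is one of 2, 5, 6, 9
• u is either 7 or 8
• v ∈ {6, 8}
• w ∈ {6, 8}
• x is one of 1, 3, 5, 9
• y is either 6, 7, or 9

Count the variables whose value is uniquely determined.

The 2 variables v and w are confined to {6, 8}, which locks those values in; drop them from s, t, u, y.
s has just one choice, so s = 3. Strike 3 from x.
u's domain is down to {7}, so u = 7. Strike 7 from y.
y must be 9 (only option left). Remove 9 from t, x.
Determined: s=3, u=7, y=9. The other variables each still have more than one consistent value. That makes 3.

3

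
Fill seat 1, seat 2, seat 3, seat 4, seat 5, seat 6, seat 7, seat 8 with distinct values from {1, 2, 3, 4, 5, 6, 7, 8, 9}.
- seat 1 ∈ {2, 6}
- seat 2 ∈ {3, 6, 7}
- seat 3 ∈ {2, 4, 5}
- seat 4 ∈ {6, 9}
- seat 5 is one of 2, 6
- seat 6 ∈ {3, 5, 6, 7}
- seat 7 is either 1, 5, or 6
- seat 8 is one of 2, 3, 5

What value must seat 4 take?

The 8 variables draw from only 8 values {1, 2, 3, 4, 5, 6, 7, 9}, so each is used; only seat 7 can be 1, hence seat 7 = 1.
Among the 7 still-open variables, 4 fits only seat 3 (and all 7 values in {2, 3, 4, 5, 6, 7, 9} must be used), so seat 3 = 4.
Among the 6 still-open variables, 9 fits only seat 4 (and all 6 values in {2, 3, 5, 6, 7, 9} must be used), so seat 4 = 9.

9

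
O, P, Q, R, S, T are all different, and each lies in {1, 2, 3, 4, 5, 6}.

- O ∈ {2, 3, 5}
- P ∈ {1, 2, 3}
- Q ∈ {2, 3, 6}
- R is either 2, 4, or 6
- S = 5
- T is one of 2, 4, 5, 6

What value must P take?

S must be 5 (only option left). Remove 5 from O, T.
The 5 still-open variables together cover exactly {1, 2, 3, 4, 6} — 5 values for 5 variables — and 1 appears only in P's list, so P = 1.

1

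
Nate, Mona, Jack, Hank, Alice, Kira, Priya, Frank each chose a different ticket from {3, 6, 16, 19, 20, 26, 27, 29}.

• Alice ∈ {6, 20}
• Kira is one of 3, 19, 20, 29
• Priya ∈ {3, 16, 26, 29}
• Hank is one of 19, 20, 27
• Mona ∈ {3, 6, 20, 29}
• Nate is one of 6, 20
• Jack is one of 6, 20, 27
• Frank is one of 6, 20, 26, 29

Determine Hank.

The 8 variables draw from only 8 values {3, 6, 16, 19, 20, 26, 27, 29}, so each is used; only Priya can be 16, hence Priya = 16.
The 7 still-open variables together cover exactly {3, 6, 19, 20, 26, 27, 29} — 7 values for 7 variables — and 26 appears only in Frank's list, so Frank = 26.
Nate and Alice share exactly the 2 values {6, 20}; by pigeonhole those values go to them, so strike 6, 20 from Mona, Jack, Hank, Kira.
That leaves Jack = 27. Remove 27 from Hank.
So Hank = 19.

19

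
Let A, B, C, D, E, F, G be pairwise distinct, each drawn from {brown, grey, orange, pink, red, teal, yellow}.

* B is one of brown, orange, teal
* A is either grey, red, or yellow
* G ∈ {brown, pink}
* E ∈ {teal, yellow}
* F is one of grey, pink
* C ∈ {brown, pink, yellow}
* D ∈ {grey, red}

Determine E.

The 7 variables draw from only 7 values {brown, grey, orange, pink, red, teal, yellow}, so each is used; only B can be orange, hence B = orange.
The 6 still-open variables draw from only 6 values {brown, grey, pink, red, teal, yellow}, so each is used; only E can be teal, hence E = teal.

teal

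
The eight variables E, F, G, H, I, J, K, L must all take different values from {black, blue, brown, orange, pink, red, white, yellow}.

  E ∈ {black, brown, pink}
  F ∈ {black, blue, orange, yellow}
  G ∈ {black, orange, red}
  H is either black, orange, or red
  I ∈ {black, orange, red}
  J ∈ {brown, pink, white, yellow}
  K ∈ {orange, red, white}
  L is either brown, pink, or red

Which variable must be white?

The 8 variables draw from only 8 values {black, blue, brown, orange, pink, red, white, yellow}, so each is used; only F can be blue, hence F = blue.
Among the 7 still-open variables, yellow fits only J (and all 7 values in {black, brown, orange, pink, red, white, yellow} must be used), so J = yellow.
The 6 still-open variables together cover exactly {black, brown, orange, pink, red, white} — 6 values for 6 variables — and white appears only in K's list, so K = white.

K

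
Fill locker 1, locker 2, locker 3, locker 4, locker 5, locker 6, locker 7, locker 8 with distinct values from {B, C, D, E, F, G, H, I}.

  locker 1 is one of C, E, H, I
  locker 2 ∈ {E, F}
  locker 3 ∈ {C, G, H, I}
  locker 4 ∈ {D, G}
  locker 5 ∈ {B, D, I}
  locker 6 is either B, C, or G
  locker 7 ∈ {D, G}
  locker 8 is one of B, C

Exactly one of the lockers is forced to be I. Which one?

Among the 8 variables, F fits only locker 2 (and all 8 values in {B, C, D, E, F, G, H, I} must be used), so locker 2 = F.
The 7 still-open variables draw from only 7 values {B, C, D, E, G, H, I}, so each is used; only locker 1 can be E, hence locker 1 = E.
Among the 6 still-open variables, H fits only locker 3 (and all 6 values in {B, C, D, G, H, I} must be used), so locker 3 = H.
The 5 still-open variables together cover exactly {B, C, D, G, I} — 5 values for 5 variables — and I appears only in locker 5's list, so locker 5 = I.

locker 5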